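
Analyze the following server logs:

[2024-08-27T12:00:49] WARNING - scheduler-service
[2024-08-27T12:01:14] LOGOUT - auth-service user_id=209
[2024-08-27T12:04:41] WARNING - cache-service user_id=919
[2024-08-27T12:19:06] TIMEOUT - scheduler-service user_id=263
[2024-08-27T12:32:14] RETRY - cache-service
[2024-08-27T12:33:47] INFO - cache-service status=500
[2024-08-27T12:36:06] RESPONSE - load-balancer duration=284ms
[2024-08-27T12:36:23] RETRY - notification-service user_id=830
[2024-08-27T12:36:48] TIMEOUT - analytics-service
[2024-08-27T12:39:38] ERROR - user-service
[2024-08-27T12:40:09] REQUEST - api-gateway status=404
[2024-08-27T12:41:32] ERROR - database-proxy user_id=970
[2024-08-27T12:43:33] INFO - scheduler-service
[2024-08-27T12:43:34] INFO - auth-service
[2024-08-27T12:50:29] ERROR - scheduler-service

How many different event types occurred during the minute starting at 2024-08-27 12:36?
3

To count unique event types:

1. Filter events in the minute starting at 2024-08-27 12:36
2. Extract event types from matching entries
3. Count unique types: 3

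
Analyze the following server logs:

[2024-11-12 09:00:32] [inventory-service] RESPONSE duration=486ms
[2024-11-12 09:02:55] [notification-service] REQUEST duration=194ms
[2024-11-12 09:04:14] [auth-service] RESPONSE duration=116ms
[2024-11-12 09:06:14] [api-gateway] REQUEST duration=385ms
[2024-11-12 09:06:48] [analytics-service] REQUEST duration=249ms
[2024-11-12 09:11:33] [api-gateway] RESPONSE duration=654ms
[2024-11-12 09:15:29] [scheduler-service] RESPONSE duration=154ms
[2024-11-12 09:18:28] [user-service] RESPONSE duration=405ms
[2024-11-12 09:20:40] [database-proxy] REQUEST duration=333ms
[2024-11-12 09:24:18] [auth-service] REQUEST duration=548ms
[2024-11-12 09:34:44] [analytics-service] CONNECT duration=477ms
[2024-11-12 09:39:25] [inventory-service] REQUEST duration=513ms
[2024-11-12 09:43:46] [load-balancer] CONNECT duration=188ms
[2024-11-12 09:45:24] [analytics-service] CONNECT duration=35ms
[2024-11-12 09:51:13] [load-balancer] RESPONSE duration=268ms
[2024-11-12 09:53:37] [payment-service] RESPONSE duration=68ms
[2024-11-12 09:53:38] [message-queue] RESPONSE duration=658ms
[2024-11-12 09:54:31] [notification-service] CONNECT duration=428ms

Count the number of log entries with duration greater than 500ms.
4

To count timeouts:

1. Threshold: 500ms
2. Extract duration from each log entry
3. Count entries where duration > 500
4. Timeout count: 4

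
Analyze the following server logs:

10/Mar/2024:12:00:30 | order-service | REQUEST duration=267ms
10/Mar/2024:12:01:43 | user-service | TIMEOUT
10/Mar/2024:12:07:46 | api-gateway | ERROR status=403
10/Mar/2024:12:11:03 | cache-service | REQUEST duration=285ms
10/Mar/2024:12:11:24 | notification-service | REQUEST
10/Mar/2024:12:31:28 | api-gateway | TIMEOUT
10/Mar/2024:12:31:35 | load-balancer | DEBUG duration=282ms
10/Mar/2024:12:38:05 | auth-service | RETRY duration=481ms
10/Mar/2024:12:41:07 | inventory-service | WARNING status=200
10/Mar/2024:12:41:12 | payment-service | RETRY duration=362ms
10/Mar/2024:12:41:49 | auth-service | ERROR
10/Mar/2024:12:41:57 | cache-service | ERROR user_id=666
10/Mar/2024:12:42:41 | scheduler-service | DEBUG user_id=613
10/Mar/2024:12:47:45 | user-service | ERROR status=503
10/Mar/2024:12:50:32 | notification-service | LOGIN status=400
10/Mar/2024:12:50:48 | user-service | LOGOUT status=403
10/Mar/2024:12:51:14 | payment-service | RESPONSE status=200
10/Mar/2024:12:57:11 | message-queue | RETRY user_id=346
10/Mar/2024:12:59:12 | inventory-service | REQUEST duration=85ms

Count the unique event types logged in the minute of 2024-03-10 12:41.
3

To count unique event types:

1. Filter events in the minute starting at 2024-03-10 12:41
2. Extract event types from matching entries
3. Count unique types: 3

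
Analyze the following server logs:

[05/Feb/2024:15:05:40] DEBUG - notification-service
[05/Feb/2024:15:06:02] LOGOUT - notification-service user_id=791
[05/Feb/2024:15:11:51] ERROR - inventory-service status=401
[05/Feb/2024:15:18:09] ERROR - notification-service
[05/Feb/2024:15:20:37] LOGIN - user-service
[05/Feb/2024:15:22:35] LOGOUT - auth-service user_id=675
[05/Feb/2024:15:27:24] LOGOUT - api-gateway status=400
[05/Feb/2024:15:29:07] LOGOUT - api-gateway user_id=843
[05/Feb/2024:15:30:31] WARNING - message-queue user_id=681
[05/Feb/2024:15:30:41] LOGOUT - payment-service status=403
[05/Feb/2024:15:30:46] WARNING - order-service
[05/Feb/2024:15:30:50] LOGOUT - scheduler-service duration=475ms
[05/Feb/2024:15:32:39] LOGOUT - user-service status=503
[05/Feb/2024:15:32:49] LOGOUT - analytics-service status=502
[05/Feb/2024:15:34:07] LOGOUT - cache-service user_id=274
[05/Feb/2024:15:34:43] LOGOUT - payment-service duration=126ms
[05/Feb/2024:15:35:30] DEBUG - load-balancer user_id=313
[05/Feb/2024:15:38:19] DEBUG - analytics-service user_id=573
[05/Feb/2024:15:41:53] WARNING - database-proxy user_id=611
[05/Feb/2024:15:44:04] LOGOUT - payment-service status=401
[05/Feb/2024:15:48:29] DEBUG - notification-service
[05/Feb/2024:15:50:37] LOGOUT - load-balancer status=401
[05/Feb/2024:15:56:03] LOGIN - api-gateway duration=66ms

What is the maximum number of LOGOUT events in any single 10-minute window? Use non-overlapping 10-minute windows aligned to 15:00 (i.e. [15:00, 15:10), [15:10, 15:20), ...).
6

To find the burst window:

1. Divide the log period into non-overlapping 10-minute windows starting at 15:00
2. Count LOGOUT events in each window
3. Find the window with maximum count
4. Maximum events in a window: 6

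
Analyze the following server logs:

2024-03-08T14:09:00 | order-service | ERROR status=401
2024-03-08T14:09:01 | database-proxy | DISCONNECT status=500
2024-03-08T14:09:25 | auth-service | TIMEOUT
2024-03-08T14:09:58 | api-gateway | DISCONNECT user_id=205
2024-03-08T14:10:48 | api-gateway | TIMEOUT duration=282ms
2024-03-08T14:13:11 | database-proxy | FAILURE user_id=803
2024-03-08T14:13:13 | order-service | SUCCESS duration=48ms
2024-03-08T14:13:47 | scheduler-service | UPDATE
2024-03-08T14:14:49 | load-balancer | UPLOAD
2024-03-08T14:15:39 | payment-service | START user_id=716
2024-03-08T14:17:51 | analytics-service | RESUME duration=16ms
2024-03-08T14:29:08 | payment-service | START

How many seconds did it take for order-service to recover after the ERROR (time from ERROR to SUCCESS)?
253

To calculate recovery time:

1. Find ERROR event for order-service: 2024-03-08T14:09:00
2. Find next SUCCESS event for order-service: 2024-03-08T14:13:13
3. Recovery time: 2024-03-08T14:13:13 - 2024-03-08T14:09:00 = 253 seconds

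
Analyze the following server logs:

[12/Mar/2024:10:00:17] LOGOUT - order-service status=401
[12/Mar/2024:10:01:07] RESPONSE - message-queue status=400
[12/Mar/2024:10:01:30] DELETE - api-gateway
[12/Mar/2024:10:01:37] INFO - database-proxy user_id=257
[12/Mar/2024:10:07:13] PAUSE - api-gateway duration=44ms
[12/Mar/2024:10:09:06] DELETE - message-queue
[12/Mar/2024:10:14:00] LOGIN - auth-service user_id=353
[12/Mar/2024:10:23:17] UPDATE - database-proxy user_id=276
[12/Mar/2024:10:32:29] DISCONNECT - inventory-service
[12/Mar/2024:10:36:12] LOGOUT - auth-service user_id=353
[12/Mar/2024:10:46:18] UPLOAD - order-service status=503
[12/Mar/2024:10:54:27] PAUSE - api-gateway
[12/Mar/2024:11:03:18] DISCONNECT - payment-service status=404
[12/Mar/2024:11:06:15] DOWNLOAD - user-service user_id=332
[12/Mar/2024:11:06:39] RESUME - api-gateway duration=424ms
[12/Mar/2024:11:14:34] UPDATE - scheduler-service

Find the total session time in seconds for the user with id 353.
1332

To calculate session duration:

1. Find LOGIN event for user_id=353: 12/Mar/2024:10:14:00
2. Find LOGOUT event for user_id=353: 12/Mar/2024:10:36:12
3. Session duration: 12/Mar/2024:10:36:12 - 12/Mar/2024:10:14:00 = 1332 seconds (22 minutes)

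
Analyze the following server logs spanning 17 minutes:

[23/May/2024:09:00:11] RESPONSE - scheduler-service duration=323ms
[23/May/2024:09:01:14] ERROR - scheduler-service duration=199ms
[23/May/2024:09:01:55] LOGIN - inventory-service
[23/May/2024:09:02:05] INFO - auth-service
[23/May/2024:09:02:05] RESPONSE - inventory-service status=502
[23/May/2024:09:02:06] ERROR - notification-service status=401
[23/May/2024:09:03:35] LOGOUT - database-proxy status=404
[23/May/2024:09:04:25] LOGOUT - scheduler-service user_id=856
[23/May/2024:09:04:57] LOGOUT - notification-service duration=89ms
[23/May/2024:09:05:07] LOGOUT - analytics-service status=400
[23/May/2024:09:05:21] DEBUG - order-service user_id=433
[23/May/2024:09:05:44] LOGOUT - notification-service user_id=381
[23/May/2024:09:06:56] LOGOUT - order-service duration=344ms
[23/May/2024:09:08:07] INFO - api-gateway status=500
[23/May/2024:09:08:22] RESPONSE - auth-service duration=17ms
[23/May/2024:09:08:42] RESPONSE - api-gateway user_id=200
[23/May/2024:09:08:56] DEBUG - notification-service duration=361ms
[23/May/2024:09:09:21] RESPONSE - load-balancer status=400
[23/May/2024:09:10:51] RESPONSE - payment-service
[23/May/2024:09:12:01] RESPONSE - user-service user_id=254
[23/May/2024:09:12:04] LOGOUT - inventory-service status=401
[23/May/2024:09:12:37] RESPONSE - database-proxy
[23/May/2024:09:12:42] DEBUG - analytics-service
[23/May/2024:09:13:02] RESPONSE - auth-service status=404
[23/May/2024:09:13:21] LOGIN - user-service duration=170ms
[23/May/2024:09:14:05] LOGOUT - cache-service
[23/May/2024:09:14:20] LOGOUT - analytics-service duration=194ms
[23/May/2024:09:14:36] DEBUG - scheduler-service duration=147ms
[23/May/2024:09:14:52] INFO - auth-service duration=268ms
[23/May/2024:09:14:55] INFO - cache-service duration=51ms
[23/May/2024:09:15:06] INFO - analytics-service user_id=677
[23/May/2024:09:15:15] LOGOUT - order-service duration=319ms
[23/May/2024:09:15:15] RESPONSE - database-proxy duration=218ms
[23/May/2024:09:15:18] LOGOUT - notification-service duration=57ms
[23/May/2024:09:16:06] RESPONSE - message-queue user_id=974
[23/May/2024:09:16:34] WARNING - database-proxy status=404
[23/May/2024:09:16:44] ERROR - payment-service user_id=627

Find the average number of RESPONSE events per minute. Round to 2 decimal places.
0.65

To calculate the rate:

1. Count total RESPONSE events: 11
2. Total time period: 17 minutes
3. Rate = 11 / 17 = 0.65 events per minute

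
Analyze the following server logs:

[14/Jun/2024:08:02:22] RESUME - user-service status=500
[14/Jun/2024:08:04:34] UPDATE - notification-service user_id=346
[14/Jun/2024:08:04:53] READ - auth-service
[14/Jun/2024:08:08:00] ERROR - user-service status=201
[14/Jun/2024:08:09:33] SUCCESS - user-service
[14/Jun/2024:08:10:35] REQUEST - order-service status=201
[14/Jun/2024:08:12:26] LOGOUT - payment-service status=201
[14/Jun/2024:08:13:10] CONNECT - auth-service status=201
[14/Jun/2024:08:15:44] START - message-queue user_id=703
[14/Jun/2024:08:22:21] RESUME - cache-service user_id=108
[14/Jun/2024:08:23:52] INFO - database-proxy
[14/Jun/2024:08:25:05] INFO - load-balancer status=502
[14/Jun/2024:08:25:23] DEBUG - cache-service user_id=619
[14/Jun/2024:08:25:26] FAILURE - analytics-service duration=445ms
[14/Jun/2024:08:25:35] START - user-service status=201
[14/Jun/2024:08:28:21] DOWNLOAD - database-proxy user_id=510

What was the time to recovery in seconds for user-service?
93

To calculate recovery time:

1. Find ERROR event for user-service: 14/Jun/2024:08:08:00
2. Find next SUCCESS event for user-service: 14/Jun/2024:08:09:33
3. Recovery time: 14/Jun/2024:08:09:33 - 14/Jun/2024:08:08:00 = 93 seconds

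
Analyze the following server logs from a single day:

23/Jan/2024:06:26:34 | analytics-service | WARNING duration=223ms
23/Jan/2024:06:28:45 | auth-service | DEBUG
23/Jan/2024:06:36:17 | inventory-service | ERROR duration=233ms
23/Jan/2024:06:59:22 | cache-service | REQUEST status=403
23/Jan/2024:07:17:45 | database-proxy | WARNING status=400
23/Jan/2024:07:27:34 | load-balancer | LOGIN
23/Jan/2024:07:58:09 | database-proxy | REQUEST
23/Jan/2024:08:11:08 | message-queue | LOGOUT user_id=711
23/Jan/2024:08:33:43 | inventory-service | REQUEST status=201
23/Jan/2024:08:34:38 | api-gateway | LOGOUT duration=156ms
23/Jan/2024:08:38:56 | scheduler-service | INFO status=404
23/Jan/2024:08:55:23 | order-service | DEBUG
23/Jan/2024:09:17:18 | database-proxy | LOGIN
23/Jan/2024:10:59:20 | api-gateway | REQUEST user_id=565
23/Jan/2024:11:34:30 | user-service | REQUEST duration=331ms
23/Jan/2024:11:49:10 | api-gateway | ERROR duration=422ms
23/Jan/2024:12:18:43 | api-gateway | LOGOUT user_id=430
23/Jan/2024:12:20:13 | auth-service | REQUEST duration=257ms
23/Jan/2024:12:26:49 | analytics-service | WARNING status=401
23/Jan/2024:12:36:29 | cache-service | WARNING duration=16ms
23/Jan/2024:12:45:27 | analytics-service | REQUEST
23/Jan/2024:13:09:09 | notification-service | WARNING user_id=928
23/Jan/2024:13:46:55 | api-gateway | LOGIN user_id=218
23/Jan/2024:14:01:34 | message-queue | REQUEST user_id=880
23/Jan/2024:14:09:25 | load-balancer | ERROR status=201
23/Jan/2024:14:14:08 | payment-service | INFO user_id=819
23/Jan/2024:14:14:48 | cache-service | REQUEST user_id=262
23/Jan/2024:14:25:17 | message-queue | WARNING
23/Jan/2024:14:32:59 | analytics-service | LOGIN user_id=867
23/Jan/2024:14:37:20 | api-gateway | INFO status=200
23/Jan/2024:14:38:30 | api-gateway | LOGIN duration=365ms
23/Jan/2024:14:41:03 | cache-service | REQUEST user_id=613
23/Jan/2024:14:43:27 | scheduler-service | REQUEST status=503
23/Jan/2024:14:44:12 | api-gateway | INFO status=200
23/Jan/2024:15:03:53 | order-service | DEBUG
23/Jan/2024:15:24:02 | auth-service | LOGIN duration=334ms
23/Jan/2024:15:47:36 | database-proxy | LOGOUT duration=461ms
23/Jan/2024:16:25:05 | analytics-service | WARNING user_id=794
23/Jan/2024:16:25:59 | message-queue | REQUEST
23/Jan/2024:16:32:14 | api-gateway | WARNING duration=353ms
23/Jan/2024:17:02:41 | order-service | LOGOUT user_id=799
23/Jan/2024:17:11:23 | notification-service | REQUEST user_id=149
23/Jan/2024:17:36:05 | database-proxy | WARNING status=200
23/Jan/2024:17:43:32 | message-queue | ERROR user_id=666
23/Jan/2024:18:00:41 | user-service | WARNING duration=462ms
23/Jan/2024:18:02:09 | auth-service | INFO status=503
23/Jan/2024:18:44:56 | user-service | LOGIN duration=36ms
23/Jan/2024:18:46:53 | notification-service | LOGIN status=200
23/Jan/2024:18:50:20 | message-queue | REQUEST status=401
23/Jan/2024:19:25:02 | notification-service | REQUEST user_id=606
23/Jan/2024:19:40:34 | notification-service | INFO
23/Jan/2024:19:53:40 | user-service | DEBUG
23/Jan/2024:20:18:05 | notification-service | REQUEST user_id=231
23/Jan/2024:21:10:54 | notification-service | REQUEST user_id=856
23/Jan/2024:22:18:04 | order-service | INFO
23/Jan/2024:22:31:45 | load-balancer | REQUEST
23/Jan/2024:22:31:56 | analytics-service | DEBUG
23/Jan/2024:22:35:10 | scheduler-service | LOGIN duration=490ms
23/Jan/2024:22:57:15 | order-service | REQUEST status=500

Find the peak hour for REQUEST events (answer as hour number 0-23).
14

To find the peak hour:

1. Group all REQUEST events by hour
2. Count events in each hour
3. Find hour with maximum count
4. Peak hour: 14 (with 4 events)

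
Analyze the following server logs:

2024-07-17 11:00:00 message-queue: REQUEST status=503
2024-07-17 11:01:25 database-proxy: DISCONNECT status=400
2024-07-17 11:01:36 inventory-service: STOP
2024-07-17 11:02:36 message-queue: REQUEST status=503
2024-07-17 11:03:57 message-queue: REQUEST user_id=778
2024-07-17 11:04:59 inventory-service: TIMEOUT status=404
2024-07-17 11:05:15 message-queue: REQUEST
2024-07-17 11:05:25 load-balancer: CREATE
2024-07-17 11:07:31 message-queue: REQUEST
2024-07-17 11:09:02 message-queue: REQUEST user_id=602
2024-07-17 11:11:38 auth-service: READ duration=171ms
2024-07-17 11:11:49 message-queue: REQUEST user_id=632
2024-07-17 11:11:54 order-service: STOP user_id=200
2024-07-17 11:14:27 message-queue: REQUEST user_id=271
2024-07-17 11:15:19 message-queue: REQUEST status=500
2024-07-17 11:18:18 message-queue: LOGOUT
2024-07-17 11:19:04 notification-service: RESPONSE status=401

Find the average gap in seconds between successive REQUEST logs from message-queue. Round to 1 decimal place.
114.9

To calculate average interval:

1. Find all REQUEST events for message-queue in order
2. Calculate time gaps between consecutive events
3. Compute mean of gaps: 919 / 8 = 114.9 seconds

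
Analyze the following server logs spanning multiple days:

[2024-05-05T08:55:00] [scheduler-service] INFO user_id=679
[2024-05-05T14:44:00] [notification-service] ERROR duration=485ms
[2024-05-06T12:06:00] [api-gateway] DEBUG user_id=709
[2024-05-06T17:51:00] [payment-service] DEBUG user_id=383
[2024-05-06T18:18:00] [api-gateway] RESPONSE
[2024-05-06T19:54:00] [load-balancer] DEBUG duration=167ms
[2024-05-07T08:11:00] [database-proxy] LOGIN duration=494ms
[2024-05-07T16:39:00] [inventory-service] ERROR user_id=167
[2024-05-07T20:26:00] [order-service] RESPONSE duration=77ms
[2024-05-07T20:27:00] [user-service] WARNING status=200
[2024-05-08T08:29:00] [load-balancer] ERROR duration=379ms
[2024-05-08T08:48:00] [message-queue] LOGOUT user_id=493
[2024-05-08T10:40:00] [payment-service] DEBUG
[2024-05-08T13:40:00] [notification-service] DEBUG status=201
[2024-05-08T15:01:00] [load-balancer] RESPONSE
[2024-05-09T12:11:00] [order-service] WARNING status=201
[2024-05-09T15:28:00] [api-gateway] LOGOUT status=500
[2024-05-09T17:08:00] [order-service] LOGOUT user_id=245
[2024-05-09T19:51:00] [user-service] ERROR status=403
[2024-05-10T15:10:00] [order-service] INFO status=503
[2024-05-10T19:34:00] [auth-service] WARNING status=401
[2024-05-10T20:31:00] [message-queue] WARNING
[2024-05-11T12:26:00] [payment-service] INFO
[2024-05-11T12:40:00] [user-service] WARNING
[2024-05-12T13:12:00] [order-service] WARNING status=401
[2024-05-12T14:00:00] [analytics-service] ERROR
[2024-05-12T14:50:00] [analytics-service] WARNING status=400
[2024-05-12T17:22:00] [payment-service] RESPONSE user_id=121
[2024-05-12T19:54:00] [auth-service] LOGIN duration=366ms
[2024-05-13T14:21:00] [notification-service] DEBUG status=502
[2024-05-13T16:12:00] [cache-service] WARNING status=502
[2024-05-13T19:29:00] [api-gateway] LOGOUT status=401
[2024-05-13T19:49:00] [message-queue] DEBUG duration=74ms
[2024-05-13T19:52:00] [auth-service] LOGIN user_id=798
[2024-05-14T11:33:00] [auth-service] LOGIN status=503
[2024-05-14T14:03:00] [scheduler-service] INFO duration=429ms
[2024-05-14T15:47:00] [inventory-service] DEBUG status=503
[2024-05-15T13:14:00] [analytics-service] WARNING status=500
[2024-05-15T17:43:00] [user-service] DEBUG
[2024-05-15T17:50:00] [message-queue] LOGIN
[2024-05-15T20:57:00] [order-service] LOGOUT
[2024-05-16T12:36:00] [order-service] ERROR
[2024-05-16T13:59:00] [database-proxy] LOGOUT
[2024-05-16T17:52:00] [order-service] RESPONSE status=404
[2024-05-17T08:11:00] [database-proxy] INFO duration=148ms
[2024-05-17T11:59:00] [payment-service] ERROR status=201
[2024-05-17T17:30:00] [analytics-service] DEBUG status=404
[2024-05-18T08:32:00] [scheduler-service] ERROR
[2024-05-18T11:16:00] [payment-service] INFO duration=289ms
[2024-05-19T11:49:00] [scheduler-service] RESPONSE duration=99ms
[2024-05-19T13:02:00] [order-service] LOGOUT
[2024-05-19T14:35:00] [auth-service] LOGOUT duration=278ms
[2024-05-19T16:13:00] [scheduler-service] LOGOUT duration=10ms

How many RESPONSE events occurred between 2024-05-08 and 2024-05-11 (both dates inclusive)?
1

To filter by date range:

1. Date range: 2024-05-08 through 2024-05-11, both dates inclusive
2. Filter for RESPONSE events whose date falls in this range
3. Count matching events: 1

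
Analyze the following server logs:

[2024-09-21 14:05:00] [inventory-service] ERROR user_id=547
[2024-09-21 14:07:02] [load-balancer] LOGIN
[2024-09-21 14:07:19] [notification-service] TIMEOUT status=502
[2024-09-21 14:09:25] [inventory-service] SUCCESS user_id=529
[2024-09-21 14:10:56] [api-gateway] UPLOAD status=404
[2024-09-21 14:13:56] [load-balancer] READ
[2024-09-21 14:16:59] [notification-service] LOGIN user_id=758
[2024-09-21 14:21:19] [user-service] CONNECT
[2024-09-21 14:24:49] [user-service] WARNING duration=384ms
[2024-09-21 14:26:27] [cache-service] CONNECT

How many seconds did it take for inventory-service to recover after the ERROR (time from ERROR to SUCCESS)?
265

To calculate recovery time:

1. Find ERROR event for inventory-service: 2024-09-21 14:05:00
2. Find next SUCCESS event for inventory-service: 2024-09-21 14:09:25
3. Recovery time: 2024-09-21 14:09:25 - 2024-09-21 14:05:00 = 265 seconds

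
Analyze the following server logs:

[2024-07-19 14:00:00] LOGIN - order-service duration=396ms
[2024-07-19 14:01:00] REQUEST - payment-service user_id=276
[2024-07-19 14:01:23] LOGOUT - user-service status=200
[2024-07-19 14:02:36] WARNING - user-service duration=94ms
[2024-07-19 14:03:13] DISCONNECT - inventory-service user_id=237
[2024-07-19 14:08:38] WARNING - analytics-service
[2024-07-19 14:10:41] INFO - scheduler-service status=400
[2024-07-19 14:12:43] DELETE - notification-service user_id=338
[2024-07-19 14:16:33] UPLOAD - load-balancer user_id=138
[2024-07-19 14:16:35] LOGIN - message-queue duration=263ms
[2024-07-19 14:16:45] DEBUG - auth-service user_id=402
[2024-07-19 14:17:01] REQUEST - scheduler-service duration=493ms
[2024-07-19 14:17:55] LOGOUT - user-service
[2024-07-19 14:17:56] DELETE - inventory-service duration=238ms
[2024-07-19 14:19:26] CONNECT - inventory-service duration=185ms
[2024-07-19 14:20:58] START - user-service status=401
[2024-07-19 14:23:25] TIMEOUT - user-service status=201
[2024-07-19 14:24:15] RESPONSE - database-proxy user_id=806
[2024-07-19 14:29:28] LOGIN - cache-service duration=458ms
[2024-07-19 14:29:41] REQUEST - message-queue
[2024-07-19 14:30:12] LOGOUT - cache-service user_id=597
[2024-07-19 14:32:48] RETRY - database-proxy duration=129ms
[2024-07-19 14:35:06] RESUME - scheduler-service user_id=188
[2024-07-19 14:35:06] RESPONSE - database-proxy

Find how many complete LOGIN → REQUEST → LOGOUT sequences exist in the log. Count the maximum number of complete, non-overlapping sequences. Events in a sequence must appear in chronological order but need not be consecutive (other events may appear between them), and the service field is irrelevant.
3

To count sequences:

1. Look for pattern: LOGIN → REQUEST → LOGOUT
2. Greedily scan the log in chronological order, matching each sequence element in turn (ignoring service)
3. Each time the full pattern completes, increment the count and restart matching from the next event
4. Complete non-overlapping sequences found: 3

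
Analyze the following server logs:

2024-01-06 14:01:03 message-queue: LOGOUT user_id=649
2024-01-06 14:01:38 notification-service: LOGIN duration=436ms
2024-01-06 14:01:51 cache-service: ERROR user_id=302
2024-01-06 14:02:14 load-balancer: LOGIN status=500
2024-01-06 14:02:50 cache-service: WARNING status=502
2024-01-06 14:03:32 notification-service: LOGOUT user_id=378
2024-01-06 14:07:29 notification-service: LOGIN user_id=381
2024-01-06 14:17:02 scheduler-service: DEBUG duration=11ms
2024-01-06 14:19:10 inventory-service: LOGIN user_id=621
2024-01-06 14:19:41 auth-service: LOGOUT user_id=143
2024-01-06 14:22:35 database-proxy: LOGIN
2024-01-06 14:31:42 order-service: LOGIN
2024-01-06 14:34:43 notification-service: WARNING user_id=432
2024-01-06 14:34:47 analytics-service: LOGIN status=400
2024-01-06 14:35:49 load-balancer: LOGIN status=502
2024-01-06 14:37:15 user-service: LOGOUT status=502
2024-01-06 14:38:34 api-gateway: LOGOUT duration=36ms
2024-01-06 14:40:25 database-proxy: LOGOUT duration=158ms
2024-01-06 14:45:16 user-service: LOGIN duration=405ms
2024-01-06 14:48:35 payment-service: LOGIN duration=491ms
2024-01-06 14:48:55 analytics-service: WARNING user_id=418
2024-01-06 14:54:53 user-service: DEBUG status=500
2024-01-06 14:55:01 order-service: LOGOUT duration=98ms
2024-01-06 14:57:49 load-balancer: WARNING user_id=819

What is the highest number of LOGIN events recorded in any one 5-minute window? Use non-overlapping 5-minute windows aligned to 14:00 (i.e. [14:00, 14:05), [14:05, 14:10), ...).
2

To find the burst window:

1. Divide the log period into non-overlapping 5-minute windows starting at 14:00
2. Count LOGIN events in each window
3. Find the window with maximum count
4. Maximum events in a window: 2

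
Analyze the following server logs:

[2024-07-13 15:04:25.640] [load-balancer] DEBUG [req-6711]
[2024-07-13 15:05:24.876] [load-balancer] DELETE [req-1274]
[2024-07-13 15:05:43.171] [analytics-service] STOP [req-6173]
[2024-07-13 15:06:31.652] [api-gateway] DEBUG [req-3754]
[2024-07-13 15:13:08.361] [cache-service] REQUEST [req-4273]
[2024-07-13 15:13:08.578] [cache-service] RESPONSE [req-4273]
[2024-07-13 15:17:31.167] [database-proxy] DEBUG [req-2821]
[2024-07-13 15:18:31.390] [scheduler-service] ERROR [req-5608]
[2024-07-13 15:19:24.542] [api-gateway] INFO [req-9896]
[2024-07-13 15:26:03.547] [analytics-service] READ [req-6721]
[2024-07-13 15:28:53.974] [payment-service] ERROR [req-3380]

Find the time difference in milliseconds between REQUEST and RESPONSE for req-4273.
217

To calculate latency:

1. Find REQUEST with id req-4273: 2024-07-13 15:13:08.361
2. Find RESPONSE with id req-4273: 2024-07-13 15:13:08.578
3. Latency: 2024-07-13 15:13:08.578 - 2024-07-13 15:13:08.361 = 217ms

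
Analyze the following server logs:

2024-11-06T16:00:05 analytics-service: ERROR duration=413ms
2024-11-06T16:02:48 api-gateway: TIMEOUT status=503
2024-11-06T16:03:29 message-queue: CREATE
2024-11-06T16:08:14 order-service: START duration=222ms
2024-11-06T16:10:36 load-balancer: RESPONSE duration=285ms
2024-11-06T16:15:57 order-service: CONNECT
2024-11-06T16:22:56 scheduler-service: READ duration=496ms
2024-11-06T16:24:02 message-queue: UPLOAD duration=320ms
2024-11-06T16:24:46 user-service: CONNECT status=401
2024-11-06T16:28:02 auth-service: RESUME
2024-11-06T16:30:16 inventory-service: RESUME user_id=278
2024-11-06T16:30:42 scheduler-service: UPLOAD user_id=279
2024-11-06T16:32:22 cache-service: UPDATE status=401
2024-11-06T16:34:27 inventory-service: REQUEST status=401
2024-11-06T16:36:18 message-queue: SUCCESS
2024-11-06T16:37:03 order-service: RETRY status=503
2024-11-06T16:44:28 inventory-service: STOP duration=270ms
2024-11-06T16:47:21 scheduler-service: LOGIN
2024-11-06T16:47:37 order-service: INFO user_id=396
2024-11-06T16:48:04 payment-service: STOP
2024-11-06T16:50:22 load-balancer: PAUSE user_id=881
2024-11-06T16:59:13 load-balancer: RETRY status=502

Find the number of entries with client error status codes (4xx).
3

To find matching entries:

1. Pattern to match: client error status codes (4xx)
2. Scan each log entry for the pattern
3. Count matches: 3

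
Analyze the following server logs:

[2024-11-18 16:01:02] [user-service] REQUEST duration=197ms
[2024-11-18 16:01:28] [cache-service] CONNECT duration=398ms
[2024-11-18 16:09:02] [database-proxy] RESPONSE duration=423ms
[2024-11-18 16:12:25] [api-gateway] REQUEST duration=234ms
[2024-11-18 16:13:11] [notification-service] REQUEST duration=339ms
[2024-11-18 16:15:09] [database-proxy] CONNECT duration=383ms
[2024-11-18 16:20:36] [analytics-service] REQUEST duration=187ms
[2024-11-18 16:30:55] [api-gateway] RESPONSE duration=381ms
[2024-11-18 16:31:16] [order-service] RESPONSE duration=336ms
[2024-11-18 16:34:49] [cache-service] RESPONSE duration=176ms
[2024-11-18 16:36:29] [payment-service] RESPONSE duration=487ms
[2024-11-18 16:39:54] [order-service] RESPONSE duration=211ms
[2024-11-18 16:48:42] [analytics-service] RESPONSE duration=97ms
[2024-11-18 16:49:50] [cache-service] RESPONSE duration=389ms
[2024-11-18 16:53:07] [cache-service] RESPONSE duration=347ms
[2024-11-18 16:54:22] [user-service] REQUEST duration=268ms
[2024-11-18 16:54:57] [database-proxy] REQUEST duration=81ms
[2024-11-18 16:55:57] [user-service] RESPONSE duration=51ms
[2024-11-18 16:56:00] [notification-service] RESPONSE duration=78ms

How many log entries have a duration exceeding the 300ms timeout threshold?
9

To count timeouts:

1. Threshold: 300ms
2. Extract duration from each log entry
3. Count entries where duration > 300
4. Timeout count: 9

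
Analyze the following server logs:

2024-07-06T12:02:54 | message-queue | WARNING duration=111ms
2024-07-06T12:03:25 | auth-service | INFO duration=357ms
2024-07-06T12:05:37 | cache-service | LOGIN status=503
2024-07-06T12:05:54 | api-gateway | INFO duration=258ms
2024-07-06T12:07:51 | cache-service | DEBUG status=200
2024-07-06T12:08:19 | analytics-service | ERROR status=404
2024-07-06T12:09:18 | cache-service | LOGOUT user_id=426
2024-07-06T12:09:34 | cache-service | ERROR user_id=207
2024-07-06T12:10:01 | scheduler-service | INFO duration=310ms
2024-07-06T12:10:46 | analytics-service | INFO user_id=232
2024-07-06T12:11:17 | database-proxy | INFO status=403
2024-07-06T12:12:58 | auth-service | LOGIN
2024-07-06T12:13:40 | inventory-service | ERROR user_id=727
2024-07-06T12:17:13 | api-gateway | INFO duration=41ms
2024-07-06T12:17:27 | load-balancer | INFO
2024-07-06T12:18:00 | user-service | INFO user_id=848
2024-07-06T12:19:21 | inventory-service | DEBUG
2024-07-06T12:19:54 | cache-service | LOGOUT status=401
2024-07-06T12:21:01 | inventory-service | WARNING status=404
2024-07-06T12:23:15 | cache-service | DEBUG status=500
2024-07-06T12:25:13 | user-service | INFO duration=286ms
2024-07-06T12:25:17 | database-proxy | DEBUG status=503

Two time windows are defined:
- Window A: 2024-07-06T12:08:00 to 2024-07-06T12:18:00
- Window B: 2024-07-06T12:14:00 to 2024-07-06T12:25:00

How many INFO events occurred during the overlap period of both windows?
3

To find overlap events:

1. Window A: 2024-07-06T12:08:00 to 2024-07-06T12:18:00
2. Window B: 2024-07-06T12:14:00 to 2024-07-06T12:25:00
3. Overlap period: 2024-07-06T12:14:00 to 2024-07-06T12:18:00
4. Count INFO events in overlap: 3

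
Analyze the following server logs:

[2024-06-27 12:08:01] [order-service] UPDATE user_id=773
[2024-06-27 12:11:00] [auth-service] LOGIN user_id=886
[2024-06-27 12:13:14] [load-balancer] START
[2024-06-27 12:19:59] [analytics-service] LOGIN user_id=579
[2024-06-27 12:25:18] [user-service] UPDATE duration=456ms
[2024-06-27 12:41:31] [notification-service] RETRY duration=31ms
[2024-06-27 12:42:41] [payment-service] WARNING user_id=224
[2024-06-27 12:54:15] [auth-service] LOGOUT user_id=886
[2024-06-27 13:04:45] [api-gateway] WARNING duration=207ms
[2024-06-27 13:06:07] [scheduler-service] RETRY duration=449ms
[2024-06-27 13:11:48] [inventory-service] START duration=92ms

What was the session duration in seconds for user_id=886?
2595

To calculate session duration:

1. Find LOGIN event for user_id=886: 2024-06-27 12:11:00
2. Find LOGOUT event for user_id=886: 2024-06-27 12:54:15
3. Session duration: 2024-06-27 12:54:15 - 2024-06-27 12:11:00 = 2595 seconds (43 minutes)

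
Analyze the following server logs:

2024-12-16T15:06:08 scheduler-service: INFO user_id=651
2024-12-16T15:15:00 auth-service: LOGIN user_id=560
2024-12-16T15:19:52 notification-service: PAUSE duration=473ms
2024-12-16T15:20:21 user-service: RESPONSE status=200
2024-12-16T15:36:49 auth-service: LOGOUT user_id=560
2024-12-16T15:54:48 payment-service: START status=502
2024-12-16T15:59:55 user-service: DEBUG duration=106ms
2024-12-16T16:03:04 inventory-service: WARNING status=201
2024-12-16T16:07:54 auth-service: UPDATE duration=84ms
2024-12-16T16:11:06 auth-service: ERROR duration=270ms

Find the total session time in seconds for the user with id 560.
1309

To calculate session duration:

1. Find LOGIN event for user_id=560: 2024-12-16T15:15:00
2. Find LOGOUT event for user_id=560: 2024-12-16T15:36:49
3. Session duration: 2024-12-16T15:36:49 - 2024-12-16T15:15:00 = 1309 seconds (21 minutes)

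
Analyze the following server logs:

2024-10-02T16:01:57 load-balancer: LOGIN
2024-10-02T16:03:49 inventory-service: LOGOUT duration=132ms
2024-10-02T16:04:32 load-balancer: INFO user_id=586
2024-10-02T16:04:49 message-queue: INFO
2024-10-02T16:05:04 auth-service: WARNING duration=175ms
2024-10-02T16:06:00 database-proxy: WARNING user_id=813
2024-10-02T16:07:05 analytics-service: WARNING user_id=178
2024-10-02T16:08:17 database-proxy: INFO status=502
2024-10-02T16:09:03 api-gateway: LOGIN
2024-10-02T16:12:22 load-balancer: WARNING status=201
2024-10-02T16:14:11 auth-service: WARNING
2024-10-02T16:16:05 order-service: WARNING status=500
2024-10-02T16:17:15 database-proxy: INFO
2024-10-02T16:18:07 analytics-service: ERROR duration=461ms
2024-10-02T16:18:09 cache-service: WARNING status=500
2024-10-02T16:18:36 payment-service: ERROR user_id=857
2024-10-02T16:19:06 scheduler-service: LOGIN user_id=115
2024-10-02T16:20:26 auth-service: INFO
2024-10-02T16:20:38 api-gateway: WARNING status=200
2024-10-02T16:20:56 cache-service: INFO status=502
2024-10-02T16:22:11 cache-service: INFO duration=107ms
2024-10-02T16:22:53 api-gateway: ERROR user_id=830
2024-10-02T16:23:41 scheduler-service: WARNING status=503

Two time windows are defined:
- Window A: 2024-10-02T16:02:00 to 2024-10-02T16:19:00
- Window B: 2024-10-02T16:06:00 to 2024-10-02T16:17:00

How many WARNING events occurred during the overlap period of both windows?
5

To find overlap events:

1. Window A: 2024-10-02T16:02:00 to 2024-10-02T16:19:00
2. Window B: 2024-10-02T16:06:00 to 2024-10-02T16:17:00
3. Overlap period: 2024-10-02T16:06:00 to 2024-10-02T16:17:00
4. Count WARNING events in overlap: 5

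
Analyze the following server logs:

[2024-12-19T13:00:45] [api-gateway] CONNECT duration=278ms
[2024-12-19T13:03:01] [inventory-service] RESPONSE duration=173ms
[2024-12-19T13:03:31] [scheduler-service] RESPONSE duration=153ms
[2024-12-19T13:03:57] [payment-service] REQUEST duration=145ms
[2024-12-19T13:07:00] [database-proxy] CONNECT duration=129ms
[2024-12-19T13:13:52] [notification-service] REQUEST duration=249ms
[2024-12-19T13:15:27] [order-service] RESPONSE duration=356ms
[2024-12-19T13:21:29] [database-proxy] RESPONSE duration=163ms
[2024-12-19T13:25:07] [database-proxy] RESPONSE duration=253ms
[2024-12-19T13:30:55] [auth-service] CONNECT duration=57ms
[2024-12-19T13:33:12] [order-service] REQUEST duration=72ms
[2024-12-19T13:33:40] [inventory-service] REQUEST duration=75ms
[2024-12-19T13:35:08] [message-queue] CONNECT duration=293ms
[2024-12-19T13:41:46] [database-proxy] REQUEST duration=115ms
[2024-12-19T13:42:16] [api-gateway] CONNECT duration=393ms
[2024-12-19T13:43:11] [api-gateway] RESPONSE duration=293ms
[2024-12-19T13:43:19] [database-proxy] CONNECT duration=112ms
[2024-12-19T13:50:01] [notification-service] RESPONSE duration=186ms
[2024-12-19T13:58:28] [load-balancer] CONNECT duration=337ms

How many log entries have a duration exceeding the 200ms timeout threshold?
8

To count timeouts:

1. Threshold: 200ms
2. Extract duration from each log entry
3. Count entries where duration > 200
4. Timeout count: 8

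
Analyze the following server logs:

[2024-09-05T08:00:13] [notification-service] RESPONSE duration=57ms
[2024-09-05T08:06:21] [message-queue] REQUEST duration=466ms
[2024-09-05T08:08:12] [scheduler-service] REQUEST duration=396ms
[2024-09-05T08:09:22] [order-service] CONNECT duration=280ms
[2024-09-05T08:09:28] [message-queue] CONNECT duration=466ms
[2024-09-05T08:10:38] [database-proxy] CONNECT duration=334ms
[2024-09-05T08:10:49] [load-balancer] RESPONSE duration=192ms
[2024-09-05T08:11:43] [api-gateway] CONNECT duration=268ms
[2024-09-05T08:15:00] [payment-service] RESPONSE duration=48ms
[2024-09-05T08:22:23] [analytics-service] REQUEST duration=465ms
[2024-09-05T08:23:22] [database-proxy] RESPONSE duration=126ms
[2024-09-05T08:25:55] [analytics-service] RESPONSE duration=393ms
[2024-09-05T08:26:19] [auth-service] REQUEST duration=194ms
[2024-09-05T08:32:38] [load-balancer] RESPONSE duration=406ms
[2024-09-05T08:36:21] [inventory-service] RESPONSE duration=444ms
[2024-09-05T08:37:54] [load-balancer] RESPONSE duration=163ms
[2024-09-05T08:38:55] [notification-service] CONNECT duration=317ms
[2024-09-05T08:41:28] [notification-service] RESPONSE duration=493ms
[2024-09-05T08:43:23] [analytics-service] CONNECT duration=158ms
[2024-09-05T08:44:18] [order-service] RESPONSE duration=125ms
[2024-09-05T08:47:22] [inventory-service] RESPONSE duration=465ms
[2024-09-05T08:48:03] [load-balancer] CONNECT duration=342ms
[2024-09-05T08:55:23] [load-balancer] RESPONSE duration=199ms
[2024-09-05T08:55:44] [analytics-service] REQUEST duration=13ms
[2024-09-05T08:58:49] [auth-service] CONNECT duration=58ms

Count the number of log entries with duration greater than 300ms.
12

To count timeouts:

1. Threshold: 300ms
2. Extract duration from each log entry
3. Count entries where duration > 300
4. Timeout count: 12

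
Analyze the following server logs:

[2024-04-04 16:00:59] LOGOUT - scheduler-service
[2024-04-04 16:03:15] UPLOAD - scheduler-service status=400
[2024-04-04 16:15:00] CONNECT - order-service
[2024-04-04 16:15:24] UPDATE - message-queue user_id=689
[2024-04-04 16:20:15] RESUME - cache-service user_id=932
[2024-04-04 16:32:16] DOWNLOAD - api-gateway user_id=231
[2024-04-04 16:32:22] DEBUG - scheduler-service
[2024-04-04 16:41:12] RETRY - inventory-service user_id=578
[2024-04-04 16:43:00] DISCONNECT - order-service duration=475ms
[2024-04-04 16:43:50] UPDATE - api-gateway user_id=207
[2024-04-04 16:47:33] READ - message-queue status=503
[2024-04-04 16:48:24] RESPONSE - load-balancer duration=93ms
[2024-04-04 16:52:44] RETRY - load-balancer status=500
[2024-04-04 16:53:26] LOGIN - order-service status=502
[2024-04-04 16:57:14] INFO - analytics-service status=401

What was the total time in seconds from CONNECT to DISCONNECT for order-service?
1680

To calculate state duration:

1. Find CONNECT event for order-service: 2024-04-04 16:15:00
2. Find DISCONNECT event for order-service: 2024-04-04 16:43:00
3. Calculate duration: 2024-04-04 16:43:00 - 2024-04-04 16:15:00 = 1680 seconds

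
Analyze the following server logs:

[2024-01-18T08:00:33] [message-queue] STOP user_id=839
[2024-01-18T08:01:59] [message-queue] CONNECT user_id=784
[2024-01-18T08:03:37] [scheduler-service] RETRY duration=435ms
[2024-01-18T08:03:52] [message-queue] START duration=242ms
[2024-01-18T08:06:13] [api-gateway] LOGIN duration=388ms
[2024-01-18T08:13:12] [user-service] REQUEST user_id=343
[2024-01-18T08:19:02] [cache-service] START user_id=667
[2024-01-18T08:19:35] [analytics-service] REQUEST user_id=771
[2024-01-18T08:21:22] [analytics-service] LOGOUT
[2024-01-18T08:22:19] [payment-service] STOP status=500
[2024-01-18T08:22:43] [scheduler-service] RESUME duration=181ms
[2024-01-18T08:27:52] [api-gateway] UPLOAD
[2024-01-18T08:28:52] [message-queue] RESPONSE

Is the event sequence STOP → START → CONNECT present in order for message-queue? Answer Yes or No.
No

To verify sequence order:

1. Find all events in sequence STOP → START → CONNECT for message-queue
2. Extract their timestamps
3. Check if timestamps are in ascending order
4. Result: No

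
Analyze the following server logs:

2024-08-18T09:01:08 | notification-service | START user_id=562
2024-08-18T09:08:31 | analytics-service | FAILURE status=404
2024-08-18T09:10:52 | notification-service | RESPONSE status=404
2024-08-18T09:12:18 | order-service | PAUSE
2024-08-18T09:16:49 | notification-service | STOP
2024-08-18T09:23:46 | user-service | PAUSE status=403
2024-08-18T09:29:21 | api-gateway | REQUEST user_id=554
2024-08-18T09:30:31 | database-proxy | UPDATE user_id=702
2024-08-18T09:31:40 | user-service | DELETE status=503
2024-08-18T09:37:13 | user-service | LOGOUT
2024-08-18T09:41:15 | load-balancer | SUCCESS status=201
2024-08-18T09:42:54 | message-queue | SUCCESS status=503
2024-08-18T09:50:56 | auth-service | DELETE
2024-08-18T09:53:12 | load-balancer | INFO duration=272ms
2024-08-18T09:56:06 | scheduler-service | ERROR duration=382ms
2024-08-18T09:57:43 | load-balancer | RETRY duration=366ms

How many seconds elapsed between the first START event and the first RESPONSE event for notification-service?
584

To find the time between events:

1. Locate the first START event for notification-service: 2024-08-18T09:01:08
2. Locate the first RESPONSE event for notification-service: 2024-08-18T09:10:52
3. Calculate the difference: 2024-08-18T09:10:52 - 2024-08-18T09:01:08 = 584 seconds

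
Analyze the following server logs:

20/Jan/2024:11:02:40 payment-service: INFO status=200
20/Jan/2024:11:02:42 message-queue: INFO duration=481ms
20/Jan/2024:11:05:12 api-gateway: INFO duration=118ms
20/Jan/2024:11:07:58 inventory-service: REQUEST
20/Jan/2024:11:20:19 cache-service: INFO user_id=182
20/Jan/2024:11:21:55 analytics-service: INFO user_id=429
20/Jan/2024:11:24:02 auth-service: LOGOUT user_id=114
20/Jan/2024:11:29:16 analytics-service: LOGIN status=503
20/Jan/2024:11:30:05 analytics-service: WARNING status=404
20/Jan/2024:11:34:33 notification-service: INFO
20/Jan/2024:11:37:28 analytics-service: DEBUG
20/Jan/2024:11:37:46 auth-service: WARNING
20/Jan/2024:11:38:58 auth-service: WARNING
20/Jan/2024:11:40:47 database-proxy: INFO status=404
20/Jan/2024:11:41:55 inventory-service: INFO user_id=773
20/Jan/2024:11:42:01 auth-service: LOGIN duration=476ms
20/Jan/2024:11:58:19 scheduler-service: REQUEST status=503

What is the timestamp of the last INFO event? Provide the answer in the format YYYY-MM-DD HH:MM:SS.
2024-01-20 11:41:55

To find the last event:

1. Filter for all INFO events
2. Sort by timestamp
3. Select the last one
4. Timestamp: 2024-01-20 11:41:55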